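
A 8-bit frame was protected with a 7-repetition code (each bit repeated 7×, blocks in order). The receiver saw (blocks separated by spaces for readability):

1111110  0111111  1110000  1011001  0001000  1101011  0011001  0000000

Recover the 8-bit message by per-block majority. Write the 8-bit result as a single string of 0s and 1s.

Block 1 (1111110): 6 ones → 1
Block 2 (0111111): 6 ones → 1
Block 3 (1110000): 3 ones → 0
Block 4 (1011001): 4 ones → 1
Block 5 (0001000): 1 one → 0
Block 6 (1101011): 5 ones → 1
Block 7 (0011001): 3 ones → 0
Block 8 (0000000): 0 ones → 0

11010100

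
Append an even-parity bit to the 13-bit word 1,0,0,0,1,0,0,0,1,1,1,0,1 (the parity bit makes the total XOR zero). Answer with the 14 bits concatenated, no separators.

10001000111010

XOR of the 13 data bits: 1⊕0⊕0⊕0⊕1⊕0⊕0⊕0⊕1⊕1⊕1⊕0⊕1 = 0
Parity bit = 0 (so all 14 bits XOR to 0).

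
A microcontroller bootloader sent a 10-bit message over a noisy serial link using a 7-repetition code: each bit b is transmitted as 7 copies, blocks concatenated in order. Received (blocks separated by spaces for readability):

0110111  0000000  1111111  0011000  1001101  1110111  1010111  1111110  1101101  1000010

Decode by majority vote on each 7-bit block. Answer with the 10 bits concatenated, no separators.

Block 1 (0110111): 5 ones → 1
Block 2 (0000000): 0 ones → 0
Block 3 (1111111): 7 ones → 1
Block 4 (0011000): 2 ones → 0
Block 5 (1001101): 4 ones → 1
Block 6 (1110111): 6 ones → 1
Block 7 (1010111): 5 ones → 1
Block 8 (1111110): 6 ones → 1
Block 9 (1101101): 5 ones → 1
Block 10 (1000010): 2 ones → 0

1010111110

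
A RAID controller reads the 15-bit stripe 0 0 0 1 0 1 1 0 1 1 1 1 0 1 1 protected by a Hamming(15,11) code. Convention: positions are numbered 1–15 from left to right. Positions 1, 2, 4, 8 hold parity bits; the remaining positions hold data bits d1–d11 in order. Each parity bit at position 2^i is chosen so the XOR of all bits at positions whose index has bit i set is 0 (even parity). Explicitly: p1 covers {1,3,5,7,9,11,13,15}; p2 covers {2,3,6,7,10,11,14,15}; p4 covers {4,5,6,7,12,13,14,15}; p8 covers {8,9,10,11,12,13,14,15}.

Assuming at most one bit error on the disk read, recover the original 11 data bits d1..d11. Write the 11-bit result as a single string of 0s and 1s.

00111111011

s1 (pos 1,3,5,7,9,11,13,15): 0⊕0⊕0⊕1⊕1⊕1⊕0⊕1 = 0
s2 (pos 2,3,6,7,10,11,14,15): 0⊕0⊕1⊕1⊕1⊕1⊕1⊕1 = 0
s4 (pos 4,5,6,7,12,13,14,15): 1⊕0⊕1⊕1⊕1⊕0⊕1⊕1 = 0
s8 (pos 8,9,10,11,12,13,14,15): 0⊕1⊕1⊕1⊕1⊕0⊕1⊕1 = 0
Syndrome s8…s1 = 0000 → no error.
Read data bits from positions 3,5,6,7,9,10,11,12,13,14,15: 00111111011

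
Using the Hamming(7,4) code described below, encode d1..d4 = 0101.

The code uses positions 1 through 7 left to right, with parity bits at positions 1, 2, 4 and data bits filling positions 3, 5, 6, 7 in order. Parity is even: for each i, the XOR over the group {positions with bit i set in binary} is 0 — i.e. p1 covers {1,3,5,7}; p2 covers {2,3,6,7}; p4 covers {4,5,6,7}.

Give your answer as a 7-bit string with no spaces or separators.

Place data at non-parity positions: p1 p2 0 p4 1 0 1
p1 (pos 1,3,5,7): XOR of data positions = 0⊕1⊕1 = 0
p2 (pos 2,3,6,7): XOR of data positions = 0⊕0⊕1 = 1
p4 (pos 4,5,6,7): XOR of data positions = 1⊕0⊕1 = 0
Codeword: 0100101

0100101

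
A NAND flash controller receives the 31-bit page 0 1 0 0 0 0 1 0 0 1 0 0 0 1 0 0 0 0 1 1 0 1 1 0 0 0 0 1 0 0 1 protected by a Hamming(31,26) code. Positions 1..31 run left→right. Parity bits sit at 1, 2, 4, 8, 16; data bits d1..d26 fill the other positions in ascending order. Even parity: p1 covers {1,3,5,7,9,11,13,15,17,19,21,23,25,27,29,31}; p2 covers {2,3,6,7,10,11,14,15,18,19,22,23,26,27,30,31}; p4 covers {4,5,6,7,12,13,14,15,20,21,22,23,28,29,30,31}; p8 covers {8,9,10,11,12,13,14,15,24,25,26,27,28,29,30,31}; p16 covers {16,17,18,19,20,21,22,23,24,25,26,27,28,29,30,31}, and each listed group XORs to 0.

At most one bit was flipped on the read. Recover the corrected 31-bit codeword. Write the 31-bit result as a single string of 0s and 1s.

s1 (pos 1,3,5,7,9,11,13,15,17,19,21,23,25,27,29,31): 0⊕0⊕0⊕1⊕0⊕0⊕0⊕0⊕0⊕1⊕0⊕1⊕0⊕0⊕0⊕1 = 0
s2 (pos 2,3,6,7,10,11,14,15,18,19,22,23,26,27,30,31): 1⊕0⊕0⊕1⊕1⊕0⊕1⊕0⊕0⊕1⊕1⊕1⊕0⊕0⊕0⊕1 = 0
s4 (pos 4,5,6,7,12,13,14,15,20,21,22,23,28,29,30,31): 0⊕0⊕0⊕1⊕0⊕0⊕1⊕0⊕1⊕0⊕1⊕1⊕1⊕0⊕0⊕1 = 1
s8 (pos 8,9,10,11,12,13,14,15,24,25,26,27,28,29,30,31): 0⊕0⊕1⊕0⊕0⊕0⊕1⊕0⊕0⊕0⊕0⊕0⊕1⊕0⊕0⊕1 = 0
s16 (pos 16,17,18,19,20,21,22,23,24,25,26,27,28,29,30,31): 0⊕0⊕0⊕1⊕1⊕0⊕1⊕1⊕0⊕0⊕0⊕0⊕1⊕0⊕0⊕1 = 0
Syndrome s16…s1 = 00100 → error at position 4.
Flip position 4: 0100001001000100001101100001001 → 0101001001000100001101100001001

0101001001000100001101100001001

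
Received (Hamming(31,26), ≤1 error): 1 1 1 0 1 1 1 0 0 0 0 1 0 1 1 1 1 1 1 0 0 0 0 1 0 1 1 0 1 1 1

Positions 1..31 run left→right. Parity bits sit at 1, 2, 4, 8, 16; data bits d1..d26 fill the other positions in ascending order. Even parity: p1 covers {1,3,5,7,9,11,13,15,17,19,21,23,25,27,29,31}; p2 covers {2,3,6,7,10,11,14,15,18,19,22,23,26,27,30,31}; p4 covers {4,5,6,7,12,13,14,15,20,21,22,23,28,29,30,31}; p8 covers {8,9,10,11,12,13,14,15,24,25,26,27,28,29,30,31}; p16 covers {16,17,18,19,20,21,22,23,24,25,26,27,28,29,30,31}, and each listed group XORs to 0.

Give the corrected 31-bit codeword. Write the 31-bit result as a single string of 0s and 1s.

1110111000000111111000010110111

s1 (pos 1,3,5,7,9,11,13,15,17,19,21,23,25,27,29,31): 1⊕1⊕1⊕1⊕0⊕0⊕0⊕1⊕1⊕1⊕0⊕0⊕0⊕1⊕1⊕1 = 0
s2 (pos 2,3,6,7,10,11,14,15,18,19,22,23,26,27,30,31): 1⊕1⊕1⊕1⊕0⊕0⊕1⊕1⊕1⊕1⊕0⊕0⊕1⊕1⊕1⊕1 = 0
s4 (pos 4,5,6,7,12,13,14,15,20,21,22,23,28,29,30,31): 0⊕1⊕1⊕1⊕1⊕0⊕1⊕1⊕0⊕0⊕0⊕0⊕0⊕1⊕1⊕1 = 1
s8 (pos 8,9,10,11,12,13,14,15,24,25,26,27,28,29,30,31): 0⊕0⊕0⊕0⊕1⊕0⊕1⊕1⊕1⊕0⊕1⊕1⊕0⊕1⊕1⊕1 = 1
s16 (pos 16,17,18,19,20,21,22,23,24,25,26,27,28,29,30,31): 1⊕1⊕1⊕1⊕0⊕0⊕0⊕0⊕1⊕0⊕1⊕1⊕0⊕1⊕1⊕1 = 0
Syndrome s16…s1 = 01100 → error at position 12.
Flip position 12: 1110111000010111111000010110111 → 1110111000000111111000010110111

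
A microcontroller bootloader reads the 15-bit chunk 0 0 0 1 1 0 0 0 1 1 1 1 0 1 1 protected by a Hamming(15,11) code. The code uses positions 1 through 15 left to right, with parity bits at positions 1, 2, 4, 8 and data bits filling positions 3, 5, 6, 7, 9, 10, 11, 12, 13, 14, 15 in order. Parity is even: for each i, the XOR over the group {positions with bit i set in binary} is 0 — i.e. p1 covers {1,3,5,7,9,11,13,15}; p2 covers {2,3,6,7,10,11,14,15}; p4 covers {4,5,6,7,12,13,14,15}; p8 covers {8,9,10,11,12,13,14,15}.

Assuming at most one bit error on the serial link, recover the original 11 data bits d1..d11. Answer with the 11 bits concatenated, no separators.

01001111011

s1 (pos 1,3,5,7,9,11,13,15): 0⊕0⊕1⊕0⊕1⊕1⊕0⊕1 = 0
s2 (pos 2,3,6,7,10,11,14,15): 0⊕0⊕0⊕0⊕1⊕1⊕1⊕1 = 0
s4 (pos 4,5,6,7,12,13,14,15): 1⊕1⊕0⊕0⊕1⊕0⊕1⊕1 = 1
s8 (pos 8,9,10,11,12,13,14,15): 0⊕1⊕1⊕1⊕1⊕0⊕1⊕1 = 0
Syndrome s8…s1 = 0100 → error at position 4.
Flip position 4: 000110001111011 → 000010001111011
Read data bits from positions 3,5,6,7,9,10,11,12,13,14,15: 01001111011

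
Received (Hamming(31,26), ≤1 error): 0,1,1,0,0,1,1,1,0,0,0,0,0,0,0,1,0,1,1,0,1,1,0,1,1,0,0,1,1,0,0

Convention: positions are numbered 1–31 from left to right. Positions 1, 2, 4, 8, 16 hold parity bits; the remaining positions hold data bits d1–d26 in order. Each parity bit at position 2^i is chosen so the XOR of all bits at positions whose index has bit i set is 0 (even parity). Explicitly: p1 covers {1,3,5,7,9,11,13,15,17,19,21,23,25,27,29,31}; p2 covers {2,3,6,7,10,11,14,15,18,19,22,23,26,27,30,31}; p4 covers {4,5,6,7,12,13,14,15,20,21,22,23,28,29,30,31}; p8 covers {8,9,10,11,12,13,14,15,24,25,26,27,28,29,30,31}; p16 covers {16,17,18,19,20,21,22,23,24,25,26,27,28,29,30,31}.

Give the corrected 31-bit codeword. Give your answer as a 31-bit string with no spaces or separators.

s1 (pos 1,3,5,7,9,11,13,15,17,19,21,23,25,27,29,31): 0⊕1⊕0⊕1⊕0⊕0⊕0⊕0⊕0⊕1⊕1⊕0⊕1⊕0⊕1⊕0 = 0
s2 (pos 2,3,6,7,10,11,14,15,18,19,22,23,26,27,30,31): 1⊕1⊕1⊕1⊕0⊕0⊕0⊕0⊕1⊕1⊕1⊕0⊕0⊕0⊕0⊕0 = 1
s4 (pos 4,5,6,7,12,13,14,15,20,21,22,23,28,29,30,31): 0⊕0⊕1⊕1⊕0⊕0⊕0⊕0⊕0⊕1⊕1⊕0⊕1⊕1⊕0⊕0 = 0
s8 (pos 8,9,10,11,12,13,14,15,24,25,26,27,28,29,30,31): 1⊕0⊕0⊕0⊕0⊕0⊕0⊕0⊕1⊕1⊕0⊕0⊕1⊕1⊕0⊕0 = 1
s16 (pos 16,17,18,19,20,21,22,23,24,25,26,27,28,29,30,31): 1⊕0⊕1⊕1⊕0⊕1⊕1⊕0⊕1⊕1⊕0⊕0⊕1⊕1⊕0⊕0 = 1
Syndrome s16…s1 = 11010 → error at position 26.
Flip position 26: 0110011100000001011011011001100 → 0110011100000001011011011101100

0110011100000001011011011101100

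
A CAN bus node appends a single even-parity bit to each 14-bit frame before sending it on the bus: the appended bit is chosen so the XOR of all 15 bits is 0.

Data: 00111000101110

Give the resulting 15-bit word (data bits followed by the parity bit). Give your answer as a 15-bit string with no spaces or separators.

XOR of the 14 data bits: 0⊕0⊕1⊕1⊕1⊕0⊕0⊕0⊕1⊕0⊕1⊕1⊕1⊕0 = 1
Parity bit = 1 (so all 15 bits XOR to 0).

001110001011101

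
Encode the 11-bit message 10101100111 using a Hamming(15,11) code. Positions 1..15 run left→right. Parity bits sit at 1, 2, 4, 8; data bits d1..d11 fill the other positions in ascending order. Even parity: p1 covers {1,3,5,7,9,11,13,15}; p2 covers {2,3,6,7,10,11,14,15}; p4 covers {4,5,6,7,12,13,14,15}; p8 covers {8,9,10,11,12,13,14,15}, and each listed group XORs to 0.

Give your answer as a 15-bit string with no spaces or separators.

011001011100111

Place data at non-parity positions: p1 p2 1 p4 0 1 0 p8 1 1 0 0 1 1 1
p1 (pos 1,3,5,7,9,11,13,15): XOR of data positions = 1⊕0⊕0⊕1⊕0⊕1⊕1 = 0
p2 (pos 2,3,6,7,10,11,14,15): XOR of data positions = 1⊕1⊕0⊕1⊕0⊕1⊕1 = 1
p4 (pos 4,5,6,7,12,13,14,15): XOR of data positions = 0⊕1⊕0⊕0⊕1⊕1⊕1 = 0
p8 (pos 8,9,10,11,12,13,14,15): XOR of data positions = 1⊕1⊕0⊕0⊕1⊕1⊕1 = 1
Codeword: 011001011100111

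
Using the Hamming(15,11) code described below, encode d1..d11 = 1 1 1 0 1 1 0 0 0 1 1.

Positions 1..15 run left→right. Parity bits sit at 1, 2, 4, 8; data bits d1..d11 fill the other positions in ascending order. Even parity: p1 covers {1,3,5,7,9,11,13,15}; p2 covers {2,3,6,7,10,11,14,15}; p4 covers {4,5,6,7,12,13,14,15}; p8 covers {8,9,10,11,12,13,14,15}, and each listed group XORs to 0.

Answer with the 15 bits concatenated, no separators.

011011001100011

Place data at non-parity positions: p1 p2 1 p4 1 1 0 p8 1 1 0 0 0 1 1
p1 (pos 1,3,5,7,9,11,13,15): XOR of data positions = 1⊕1⊕0⊕1⊕0⊕0⊕1 = 0
p2 (pos 2,3,6,7,10,11,14,15): XOR of data positions = 1⊕1⊕0⊕1⊕0⊕1⊕1 = 1
p4 (pos 4,5,6,7,12,13,14,15): XOR of data positions = 1⊕1⊕0⊕0⊕0⊕1⊕1 = 0
p8 (pos 8,9,10,11,12,13,14,15): XOR of data positions = 1⊕1⊕0⊕0⊕0⊕1⊕1 = 0
Codeword: 011011001100011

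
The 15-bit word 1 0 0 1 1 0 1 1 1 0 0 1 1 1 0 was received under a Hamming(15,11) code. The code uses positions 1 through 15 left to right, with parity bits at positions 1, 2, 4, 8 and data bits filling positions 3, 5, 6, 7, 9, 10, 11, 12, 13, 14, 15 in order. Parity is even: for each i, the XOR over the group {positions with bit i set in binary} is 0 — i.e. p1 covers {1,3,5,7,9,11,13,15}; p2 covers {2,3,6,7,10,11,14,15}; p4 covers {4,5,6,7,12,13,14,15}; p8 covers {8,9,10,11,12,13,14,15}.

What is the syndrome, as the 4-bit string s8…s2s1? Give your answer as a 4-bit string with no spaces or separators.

1001

s1 (pos 1,3,5,7,9,11,13,15): 1⊕0⊕1⊕1⊕1⊕0⊕1⊕0 = 1
s2 (pos 2,3,6,7,10,11,14,15): 0⊕0⊕0⊕1⊕0⊕0⊕1⊕0 = 0
s4 (pos 4,5,6,7,12,13,14,15): 1⊕1⊕0⊕1⊕1⊕1⊕1⊕0 = 0
s8 (pos 8,9,10,11,12,13,14,15): 1⊕1⊕0⊕0⊕1⊕1⊕1⊕0 = 1
Syndrome s8…s1 = 1001 → error at position 9.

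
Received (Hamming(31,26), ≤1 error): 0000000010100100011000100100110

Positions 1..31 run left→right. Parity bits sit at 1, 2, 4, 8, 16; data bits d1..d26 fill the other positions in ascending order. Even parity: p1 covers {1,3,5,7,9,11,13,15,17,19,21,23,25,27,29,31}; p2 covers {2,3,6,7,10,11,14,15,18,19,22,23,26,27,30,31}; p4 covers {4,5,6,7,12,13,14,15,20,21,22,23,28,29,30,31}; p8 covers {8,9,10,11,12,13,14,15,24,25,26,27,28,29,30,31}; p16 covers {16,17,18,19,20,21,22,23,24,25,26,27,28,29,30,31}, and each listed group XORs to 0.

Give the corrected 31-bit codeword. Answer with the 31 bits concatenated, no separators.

s1 (pos 1,3,5,7,9,11,13,15,17,19,21,23,25,27,29,31): 0⊕0⊕0⊕0⊕1⊕1⊕0⊕0⊕0⊕1⊕0⊕1⊕0⊕0⊕1⊕0 = 1
s2 (pos 2,3,6,7,10,11,14,15,18,19,22,23,26,27,30,31): 0⊕0⊕0⊕0⊕0⊕1⊕1⊕0⊕1⊕1⊕0⊕1⊕1⊕0⊕1⊕0 = 1
s4 (pos 4,5,6,7,12,13,14,15,20,21,22,23,28,29,30,31): 0⊕0⊕0⊕0⊕0⊕0⊕1⊕0⊕0⊕0⊕0⊕1⊕0⊕1⊕1⊕0 = 0
s8 (pos 8,9,10,11,12,13,14,15,24,25,26,27,28,29,30,31): 0⊕1⊕0⊕1⊕0⊕0⊕1⊕0⊕0⊕0⊕1⊕0⊕0⊕1⊕1⊕0 = 0
s16 (pos 16,17,18,19,20,21,22,23,24,25,26,27,28,29,30,31): 0⊕0⊕1⊕1⊕0⊕0⊕0⊕1⊕0⊕0⊕1⊕0⊕0⊕1⊕1⊕0 = 0
Syndrome s16…s1 = 00011 → error at position 3.
Flip position 3: 0000000010100100011000100100110 → 0010000010100100011000100100110

0010000010100100011000100100110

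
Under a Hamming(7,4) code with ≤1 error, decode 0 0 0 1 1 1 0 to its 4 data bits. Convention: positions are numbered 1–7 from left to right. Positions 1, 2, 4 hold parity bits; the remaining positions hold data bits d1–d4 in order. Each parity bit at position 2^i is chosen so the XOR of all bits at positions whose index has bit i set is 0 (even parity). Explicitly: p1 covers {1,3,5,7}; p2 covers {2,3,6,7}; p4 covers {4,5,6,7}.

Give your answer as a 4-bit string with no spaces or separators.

s1 (pos 1,3,5,7): 0⊕0⊕1⊕0 = 1
s2 (pos 2,3,6,7): 0⊕0⊕1⊕0 = 1
s4 (pos 4,5,6,7): 1⊕1⊕1⊕0 = 1
Syndrome s4…s1 = 111 → error at position 7.
Flip position 7: 0001110 → 0001111
Read data bits from positions 3,5,6,7: 0111

0111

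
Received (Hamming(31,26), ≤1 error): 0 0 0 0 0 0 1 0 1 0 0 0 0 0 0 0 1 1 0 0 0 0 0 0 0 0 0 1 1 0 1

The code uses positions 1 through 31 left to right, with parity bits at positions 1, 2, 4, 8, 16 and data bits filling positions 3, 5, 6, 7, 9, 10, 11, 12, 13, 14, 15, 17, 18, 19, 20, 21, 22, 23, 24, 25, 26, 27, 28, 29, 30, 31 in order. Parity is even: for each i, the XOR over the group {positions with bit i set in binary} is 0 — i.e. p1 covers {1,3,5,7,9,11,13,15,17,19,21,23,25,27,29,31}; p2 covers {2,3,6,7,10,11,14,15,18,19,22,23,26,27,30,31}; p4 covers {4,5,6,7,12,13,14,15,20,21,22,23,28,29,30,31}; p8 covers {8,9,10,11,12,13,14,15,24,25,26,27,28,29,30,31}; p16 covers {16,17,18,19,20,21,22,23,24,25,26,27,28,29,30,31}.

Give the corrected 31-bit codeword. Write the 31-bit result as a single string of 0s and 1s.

s1 (pos 1,3,5,7,9,11,13,15,17,19,21,23,25,27,29,31): 0⊕0⊕0⊕1⊕1⊕0⊕0⊕0⊕1⊕0⊕0⊕0⊕0⊕0⊕1⊕1 = 1
s2 (pos 2,3,6,7,10,11,14,15,18,19,22,23,26,27,30,31): 0⊕0⊕0⊕1⊕0⊕0⊕0⊕0⊕1⊕0⊕0⊕0⊕0⊕0⊕0⊕1 = 1
s4 (pos 4,5,6,7,12,13,14,15,20,21,22,23,28,29,30,31): 0⊕0⊕0⊕1⊕0⊕0⊕0⊕0⊕0⊕0⊕0⊕0⊕1⊕1⊕0⊕1 = 0
s8 (pos 8,9,10,11,12,13,14,15,24,25,26,27,28,29,30,31): 0⊕1⊕0⊕0⊕0⊕0⊕0⊕0⊕0⊕0⊕0⊕0⊕1⊕1⊕0⊕1 = 0
s16 (pos 16,17,18,19,20,21,22,23,24,25,26,27,28,29,30,31): 0⊕1⊕1⊕0⊕0⊕0⊕0⊕0⊕0⊕0⊕0⊕0⊕1⊕1⊕0⊕1 = 1
Syndrome s16…s1 = 10011 → error at position 19.
Flip position 19: 0000001010000000110000000001101 → 0000001010000000111000000001101

0000001010000000111000000001101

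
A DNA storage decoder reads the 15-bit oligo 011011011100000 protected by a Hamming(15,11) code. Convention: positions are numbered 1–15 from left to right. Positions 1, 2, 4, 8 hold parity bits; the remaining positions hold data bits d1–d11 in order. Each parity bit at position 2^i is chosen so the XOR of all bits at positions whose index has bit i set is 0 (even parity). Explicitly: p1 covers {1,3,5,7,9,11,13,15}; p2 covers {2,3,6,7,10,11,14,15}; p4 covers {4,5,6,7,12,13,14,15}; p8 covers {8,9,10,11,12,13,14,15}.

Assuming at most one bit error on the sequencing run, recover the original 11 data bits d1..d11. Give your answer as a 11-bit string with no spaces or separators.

s1 (pos 1,3,5,7,9,11,13,15): 0⊕1⊕1⊕0⊕1⊕0⊕0⊕0 = 1
s2 (pos 2,3,6,7,10,11,14,15): 1⊕1⊕1⊕0⊕1⊕0⊕0⊕0 = 0
s4 (pos 4,5,6,7,12,13,14,15): 0⊕1⊕1⊕0⊕0⊕0⊕0⊕0 = 0
s8 (pos 8,9,10,11,12,13,14,15): 1⊕1⊕1⊕0⊕0⊕0⊕0⊕0 = 1
Syndrome s8…s1 = 1001 → error at position 9.
Flip position 9: 011011011100000 → 011011010100000
Read data bits from positions 3,5,6,7,9,10,11,12,13,14,15: 11100100000

11100100000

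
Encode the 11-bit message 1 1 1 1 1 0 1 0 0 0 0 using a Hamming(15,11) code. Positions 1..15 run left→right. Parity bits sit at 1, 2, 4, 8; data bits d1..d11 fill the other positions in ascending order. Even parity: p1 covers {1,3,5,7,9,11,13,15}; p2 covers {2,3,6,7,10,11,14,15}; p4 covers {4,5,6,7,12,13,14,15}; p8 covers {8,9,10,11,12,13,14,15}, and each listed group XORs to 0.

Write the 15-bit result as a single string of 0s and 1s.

Place data at non-parity positions: p1 p2 1 p4 1 1 1 p8 1 0 1 0 0 0 0
p1 (pos 1,3,5,7,9,11,13,15): XOR of data positions = 1⊕1⊕1⊕1⊕1⊕0⊕0 = 1
p2 (pos 2,3,6,7,10,11,14,15): XOR of data positions = 1⊕1⊕1⊕0⊕1⊕0⊕0 = 0
p4 (pos 4,5,6,7,12,13,14,15): XOR of data positions = 1⊕1⊕1⊕0⊕0⊕0⊕0 = 1
p8 (pos 8,9,10,11,12,13,14,15): XOR of data positions = 1⊕0⊕1⊕0⊕0⊕0⊕0 = 0
Codeword: 101111101010000

101111101010000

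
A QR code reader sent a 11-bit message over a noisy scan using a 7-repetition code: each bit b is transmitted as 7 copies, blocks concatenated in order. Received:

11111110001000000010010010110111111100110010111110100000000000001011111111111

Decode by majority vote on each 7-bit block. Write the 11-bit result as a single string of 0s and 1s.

10011010011

Block 1 (1111111): 7 ones → 1
Block 2 (0001000): 1 one → 0
Block 3 (0000100): 1 one → 0
Block 4 (1001011): 4 ones → 1
Block 5 (0111111): 6 ones → 1
Block 6 (1001100): 3 ones → 0
Block 7 (1011111): 6 ones → 1
Block 8 (0100000): 1 one → 0
Block 9 (0000000): 0 ones → 0
Block 10 (0101111): 5 ones → 1
Block 11 (1111111): 7 ones → 1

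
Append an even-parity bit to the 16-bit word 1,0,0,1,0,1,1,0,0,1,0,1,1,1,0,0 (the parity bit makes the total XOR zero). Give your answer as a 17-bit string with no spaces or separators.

10010110010111000

XOR of the 16 data bits: 1⊕0⊕0⊕1⊕0⊕1⊕1⊕0⊕0⊕1⊕0⊕1⊕1⊕1⊕0⊕0 = 0
Parity bit = 0 (so all 17 bits XOR to 0).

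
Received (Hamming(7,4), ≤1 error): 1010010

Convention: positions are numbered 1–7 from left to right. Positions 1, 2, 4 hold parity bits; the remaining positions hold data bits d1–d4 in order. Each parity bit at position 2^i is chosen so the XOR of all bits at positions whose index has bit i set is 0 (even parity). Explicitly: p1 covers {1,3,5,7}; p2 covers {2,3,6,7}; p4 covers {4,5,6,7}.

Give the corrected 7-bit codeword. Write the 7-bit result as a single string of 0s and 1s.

1011010

s1 (pos 1,3,5,7): 1⊕1⊕0⊕0 = 0
s2 (pos 2,3,6,7): 0⊕1⊕1⊕0 = 0
s4 (pos 4,5,6,7): 0⊕0⊕1⊕0 = 1
Syndrome s4…s1 = 100 → error at position 4.
Flip position 4: 1010010 → 1011010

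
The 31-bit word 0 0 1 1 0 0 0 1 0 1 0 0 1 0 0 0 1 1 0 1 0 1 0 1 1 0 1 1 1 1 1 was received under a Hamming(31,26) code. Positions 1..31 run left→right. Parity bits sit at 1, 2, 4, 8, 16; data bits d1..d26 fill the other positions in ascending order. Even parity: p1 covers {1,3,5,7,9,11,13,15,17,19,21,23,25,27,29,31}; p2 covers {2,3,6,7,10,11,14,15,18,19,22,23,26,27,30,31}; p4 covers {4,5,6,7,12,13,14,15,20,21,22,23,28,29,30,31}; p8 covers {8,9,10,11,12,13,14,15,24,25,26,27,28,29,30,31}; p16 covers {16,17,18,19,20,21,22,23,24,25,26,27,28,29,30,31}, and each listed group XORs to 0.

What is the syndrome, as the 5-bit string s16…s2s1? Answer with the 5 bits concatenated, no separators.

s1 (pos 1,3,5,7,9,11,13,15,17,19,21,23,25,27,29,31): 0⊕1⊕0⊕0⊕0⊕0⊕1⊕0⊕1⊕0⊕0⊕0⊕1⊕1⊕1⊕1 = 1
s2 (pos 2,3,6,7,10,11,14,15,18,19,22,23,26,27,30,31): 0⊕1⊕0⊕0⊕1⊕0⊕0⊕0⊕1⊕0⊕1⊕0⊕0⊕1⊕1⊕1 = 1
s4 (pos 4,5,6,7,12,13,14,15,20,21,22,23,28,29,30,31): 1⊕0⊕0⊕0⊕0⊕1⊕0⊕0⊕1⊕0⊕1⊕0⊕1⊕1⊕1⊕1 = 0
s8 (pos 8,9,10,11,12,13,14,15,24,25,26,27,28,29,30,31): 1⊕0⊕1⊕0⊕0⊕1⊕0⊕0⊕1⊕1⊕0⊕1⊕1⊕1⊕1⊕1 = 0
s16 (pos 16,17,18,19,20,21,22,23,24,25,26,27,28,29,30,31): 0⊕1⊕1⊕0⊕1⊕0⊕1⊕0⊕1⊕1⊕0⊕1⊕1⊕1⊕1⊕1 = 1
Syndrome s16…s1 = 10011 → error at position 19.

10011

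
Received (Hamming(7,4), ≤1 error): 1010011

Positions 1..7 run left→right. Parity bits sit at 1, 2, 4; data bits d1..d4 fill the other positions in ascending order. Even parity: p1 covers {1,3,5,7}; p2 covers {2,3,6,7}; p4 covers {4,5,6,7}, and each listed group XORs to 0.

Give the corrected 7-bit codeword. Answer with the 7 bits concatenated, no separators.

1000011

s1 (pos 1,3,5,7): 1⊕1⊕0⊕1 = 1
s2 (pos 2,3,6,7): 0⊕1⊕1⊕1 = 1
s4 (pos 4,5,6,7): 0⊕0⊕1⊕1 = 0
Syndrome s4…s1 = 011 → error at position 3.
Flip position 3: 1010011 → 1000011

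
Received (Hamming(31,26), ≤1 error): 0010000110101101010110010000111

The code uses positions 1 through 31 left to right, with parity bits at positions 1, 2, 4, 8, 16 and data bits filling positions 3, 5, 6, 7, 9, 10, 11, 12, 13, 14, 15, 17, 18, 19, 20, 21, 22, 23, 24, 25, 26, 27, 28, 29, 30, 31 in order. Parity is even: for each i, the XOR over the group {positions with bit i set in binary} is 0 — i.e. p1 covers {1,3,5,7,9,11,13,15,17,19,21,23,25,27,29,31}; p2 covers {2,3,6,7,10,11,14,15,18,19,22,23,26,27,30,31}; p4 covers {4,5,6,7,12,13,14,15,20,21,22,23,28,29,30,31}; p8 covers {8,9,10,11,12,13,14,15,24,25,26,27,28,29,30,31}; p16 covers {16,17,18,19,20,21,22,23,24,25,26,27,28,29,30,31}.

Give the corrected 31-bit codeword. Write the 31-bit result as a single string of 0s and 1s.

s1 (pos 1,3,5,7,9,11,13,15,17,19,21,23,25,27,29,31): 0⊕1⊕0⊕0⊕1⊕1⊕1⊕0⊕0⊕0⊕1⊕0⊕0⊕0⊕1⊕1 = 1
s2 (pos 2,3,6,7,10,11,14,15,18,19,22,23,26,27,30,31): 0⊕1⊕0⊕0⊕0⊕1⊕1⊕0⊕1⊕0⊕0⊕0⊕0⊕0⊕1⊕1 = 0
s4 (pos 4,5,6,7,12,13,14,15,20,21,22,23,28,29,30,31): 0⊕0⊕0⊕0⊕0⊕1⊕1⊕0⊕1⊕1⊕0⊕0⊕0⊕1⊕1⊕1 = 1
s8 (pos 8,9,10,11,12,13,14,15,24,25,26,27,28,29,30,31): 1⊕1⊕0⊕1⊕0⊕1⊕1⊕0⊕1⊕0⊕0⊕0⊕0⊕1⊕1⊕1 = 1
s16 (pos 16,17,18,19,20,21,22,23,24,25,26,27,28,29,30,31): 1⊕0⊕1⊕0⊕1⊕1⊕0⊕0⊕1⊕0⊕0⊕0⊕0⊕1⊕1⊕1 = 0
Syndrome s16…s1 = 01101 → error at position 13.
Flip position 13: 0010000110101101010110010000111 → 0010000110100101010110010000111

0010000110100101010110010000111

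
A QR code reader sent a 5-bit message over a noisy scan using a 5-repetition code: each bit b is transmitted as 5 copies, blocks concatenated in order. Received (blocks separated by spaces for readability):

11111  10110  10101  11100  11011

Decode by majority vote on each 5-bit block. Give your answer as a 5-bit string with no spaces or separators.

11111

Block 1 (11111): 5 ones → 1
Block 2 (10110): 3 ones → 1
Block 3 (10101): 3 ones → 1
Block 4 (11100): 3 ones → 1
Block 5 (11011): 4 ones → 1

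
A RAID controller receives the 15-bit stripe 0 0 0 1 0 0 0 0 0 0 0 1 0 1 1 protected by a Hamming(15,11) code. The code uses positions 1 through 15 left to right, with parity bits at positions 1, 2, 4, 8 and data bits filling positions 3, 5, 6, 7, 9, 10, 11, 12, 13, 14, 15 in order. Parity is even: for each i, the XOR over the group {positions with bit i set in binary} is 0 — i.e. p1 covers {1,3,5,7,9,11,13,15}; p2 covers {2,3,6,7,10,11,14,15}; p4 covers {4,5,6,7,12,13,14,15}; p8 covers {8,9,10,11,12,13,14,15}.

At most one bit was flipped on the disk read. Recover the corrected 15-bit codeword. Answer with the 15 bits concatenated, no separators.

000100001001011

s1 (pos 1,3,5,7,9,11,13,15): 0⊕0⊕0⊕0⊕0⊕0⊕0⊕1 = 1
s2 (pos 2,3,6,7,10,11,14,15): 0⊕0⊕0⊕0⊕0⊕0⊕1⊕1 = 0
s4 (pos 4,5,6,7,12,13,14,15): 1⊕0⊕0⊕0⊕1⊕0⊕1⊕1 = 0
s8 (pos 8,9,10,11,12,13,14,15): 0⊕0⊕0⊕0⊕1⊕0⊕1⊕1 = 1
Syndrome s8…s1 = 1001 → error at position 9.
Flip position 9: 000100000001011 → 000100001001011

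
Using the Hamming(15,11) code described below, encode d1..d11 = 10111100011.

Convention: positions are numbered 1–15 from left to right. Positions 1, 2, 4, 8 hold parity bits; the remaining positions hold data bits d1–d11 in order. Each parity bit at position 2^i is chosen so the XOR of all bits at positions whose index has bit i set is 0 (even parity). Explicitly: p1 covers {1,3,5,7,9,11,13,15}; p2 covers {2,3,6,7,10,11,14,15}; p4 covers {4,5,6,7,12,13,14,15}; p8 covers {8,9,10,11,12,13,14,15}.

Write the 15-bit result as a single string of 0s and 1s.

Place data at non-parity positions: p1 p2 1 p4 0 1 1 p8 1 1 0 0 0 1 1
p1 (pos 1,3,5,7,9,11,13,15): XOR of data positions = 1⊕0⊕1⊕1⊕0⊕0⊕1 = 0
p2 (pos 2,3,6,7,10,11,14,15): XOR of data positions = 1⊕1⊕1⊕1⊕0⊕1⊕1 = 0
p4 (pos 4,5,6,7,12,13,14,15): XOR of data positions = 0⊕1⊕1⊕0⊕0⊕1⊕1 = 0
p8 (pos 8,9,10,11,12,13,14,15): XOR of data positions = 1⊕1⊕0⊕0⊕0⊕1⊕1 = 0
Codeword: 001001101100011

001001101100011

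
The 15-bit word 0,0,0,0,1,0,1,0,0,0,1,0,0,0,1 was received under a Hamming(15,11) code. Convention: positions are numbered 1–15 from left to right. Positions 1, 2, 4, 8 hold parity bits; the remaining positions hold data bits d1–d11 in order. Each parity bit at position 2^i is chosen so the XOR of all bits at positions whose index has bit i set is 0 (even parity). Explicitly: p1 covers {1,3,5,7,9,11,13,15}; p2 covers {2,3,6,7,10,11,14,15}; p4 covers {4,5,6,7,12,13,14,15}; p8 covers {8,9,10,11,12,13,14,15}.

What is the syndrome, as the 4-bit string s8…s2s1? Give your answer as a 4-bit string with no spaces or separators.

s1 (pos 1,3,5,7,9,11,13,15): 0⊕0⊕1⊕1⊕0⊕1⊕0⊕1 = 0
s2 (pos 2,3,6,7,10,11,14,15): 0⊕0⊕0⊕1⊕0⊕1⊕0⊕1 = 1
s4 (pos 4,5,6,7,12,13,14,15): 0⊕1⊕0⊕1⊕0⊕0⊕0⊕1 = 1
s8 (pos 8,9,10,11,12,13,14,15): 0⊕0⊕0⊕1⊕0⊕0⊕0⊕1 = 0
Syndrome s8…s1 = 0110 → error at position 6.

0110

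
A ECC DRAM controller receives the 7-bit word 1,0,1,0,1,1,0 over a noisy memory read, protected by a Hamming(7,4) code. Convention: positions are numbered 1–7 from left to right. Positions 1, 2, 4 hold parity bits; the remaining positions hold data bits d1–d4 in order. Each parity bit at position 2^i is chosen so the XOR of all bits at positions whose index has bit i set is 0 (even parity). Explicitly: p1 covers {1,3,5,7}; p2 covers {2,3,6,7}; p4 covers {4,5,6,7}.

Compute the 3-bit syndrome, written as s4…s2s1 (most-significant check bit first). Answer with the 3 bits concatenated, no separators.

s1 (pos 1,3,5,7): 1⊕1⊕1⊕0 = 1
s2 (pos 2,3,6,7): 0⊕1⊕1⊕0 = 0
s4 (pos 4,5,6,7): 0⊕1⊕1⊕0 = 0
Syndrome s4…s1 = 001 → error at position 1.

001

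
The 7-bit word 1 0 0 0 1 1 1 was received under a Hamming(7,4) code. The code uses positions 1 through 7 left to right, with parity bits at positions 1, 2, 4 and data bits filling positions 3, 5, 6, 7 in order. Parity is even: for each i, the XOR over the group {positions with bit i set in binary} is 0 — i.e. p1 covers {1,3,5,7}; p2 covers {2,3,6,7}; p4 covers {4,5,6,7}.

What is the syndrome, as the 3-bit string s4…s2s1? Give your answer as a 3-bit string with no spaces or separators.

s1 (pos 1,3,5,7): 1⊕0⊕1⊕1 = 1
s2 (pos 2,3,6,7): 0⊕0⊕1⊕1 = 0
s4 (pos 4,5,6,7): 0⊕1⊕1⊕1 = 1
Syndrome s4…s1 = 101 → error at position 5.

101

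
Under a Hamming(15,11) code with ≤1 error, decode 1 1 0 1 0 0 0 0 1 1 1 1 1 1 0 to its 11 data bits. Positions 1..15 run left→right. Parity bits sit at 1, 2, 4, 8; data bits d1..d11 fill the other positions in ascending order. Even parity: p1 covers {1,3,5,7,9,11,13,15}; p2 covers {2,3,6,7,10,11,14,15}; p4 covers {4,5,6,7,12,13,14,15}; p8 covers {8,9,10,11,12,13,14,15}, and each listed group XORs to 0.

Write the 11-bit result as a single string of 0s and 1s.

s1 (pos 1,3,5,7,9,11,13,15): 1⊕0⊕0⊕0⊕1⊕1⊕1⊕0 = 0
s2 (pos 2,3,6,7,10,11,14,15): 1⊕0⊕0⊕0⊕1⊕1⊕1⊕0 = 0
s4 (pos 4,5,6,7,12,13,14,15): 1⊕0⊕0⊕0⊕1⊕1⊕1⊕0 = 0
s8 (pos 8,9,10,11,12,13,14,15): 0⊕1⊕1⊕1⊕1⊕1⊕1⊕0 = 0
Syndrome s8…s1 = 0000 → no error.
Read data bits from positions 3,5,6,7,9,10,11,12,13,14,15: 00001111110

00001111110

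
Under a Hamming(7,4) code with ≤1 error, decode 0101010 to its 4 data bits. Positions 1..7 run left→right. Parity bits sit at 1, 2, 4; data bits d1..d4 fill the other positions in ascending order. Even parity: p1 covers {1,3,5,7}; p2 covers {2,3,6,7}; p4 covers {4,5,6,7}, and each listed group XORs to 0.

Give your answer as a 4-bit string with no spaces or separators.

s1 (pos 1,3,5,7): 0⊕0⊕0⊕0 = 0
s2 (pos 2,3,6,7): 1⊕0⊕1⊕0 = 0
s4 (pos 4,5,6,7): 1⊕0⊕1⊕0 = 0
Syndrome s4…s1 = 000 → no error.
Read data bits from positions 3,5,6,7: 0010

0010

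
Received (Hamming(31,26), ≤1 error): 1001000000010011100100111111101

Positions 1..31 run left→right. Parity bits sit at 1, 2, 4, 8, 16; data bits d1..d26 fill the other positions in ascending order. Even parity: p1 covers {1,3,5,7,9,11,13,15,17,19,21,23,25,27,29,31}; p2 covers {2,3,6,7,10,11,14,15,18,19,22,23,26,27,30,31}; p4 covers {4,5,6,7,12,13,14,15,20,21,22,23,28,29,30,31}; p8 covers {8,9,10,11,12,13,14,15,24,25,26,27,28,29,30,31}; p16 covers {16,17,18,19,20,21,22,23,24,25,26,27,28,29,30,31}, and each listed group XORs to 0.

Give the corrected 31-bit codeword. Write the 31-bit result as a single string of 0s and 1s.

1001000000010011100100111011101

s1 (pos 1,3,5,7,9,11,13,15,17,19,21,23,25,27,29,31): 1⊕0⊕0⊕0⊕0⊕0⊕0⊕1⊕1⊕0⊕0⊕1⊕1⊕1⊕1⊕1 = 0
s2 (pos 2,3,6,7,10,11,14,15,18,19,22,23,26,27,30,31): 0⊕0⊕0⊕0⊕0⊕0⊕0⊕1⊕0⊕0⊕0⊕1⊕1⊕1⊕0⊕1 = 1
s4 (pos 4,5,6,7,12,13,14,15,20,21,22,23,28,29,30,31): 1⊕0⊕0⊕0⊕1⊕0⊕0⊕1⊕1⊕0⊕0⊕1⊕1⊕1⊕0⊕1 = 0
s8 (pos 8,9,10,11,12,13,14,15,24,25,26,27,28,29,30,31): 0⊕0⊕0⊕0⊕1⊕0⊕0⊕1⊕1⊕1⊕1⊕1⊕1⊕1⊕0⊕1 = 1
s16 (pos 16,17,18,19,20,21,22,23,24,25,26,27,28,29,30,31): 1⊕1⊕0⊕0⊕1⊕0⊕0⊕1⊕1⊕1⊕1⊕1⊕1⊕1⊕0⊕1 = 1
Syndrome s16…s1 = 11010 → error at position 26.
Flip position 26: 1001000000010011100100111111101 → 1001000000010011100100111011101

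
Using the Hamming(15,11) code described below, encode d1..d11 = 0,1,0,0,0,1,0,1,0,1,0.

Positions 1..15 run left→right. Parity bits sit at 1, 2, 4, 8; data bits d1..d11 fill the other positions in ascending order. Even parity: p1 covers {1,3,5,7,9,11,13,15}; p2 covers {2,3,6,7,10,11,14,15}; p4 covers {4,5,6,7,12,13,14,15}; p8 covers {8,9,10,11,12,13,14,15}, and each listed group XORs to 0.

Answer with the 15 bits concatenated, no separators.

100110010101010

Place data at non-parity positions: p1 p2 0 p4 1 0 0 p8 0 1 0 1 0 1 0
p1 (pos 1,3,5,7,9,11,13,15): XOR of data positions = 0⊕1⊕0⊕0⊕0⊕0⊕0 = 1
p2 (pos 2,3,6,7,10,11,14,15): XOR of data positions = 0⊕0⊕0⊕1⊕0⊕1⊕0 = 0
p4 (pos 4,5,6,7,12,13,14,15): XOR of data positions = 1⊕0⊕0⊕1⊕0⊕1⊕0 = 1
p8 (pos 8,9,10,11,12,13,14,15): XOR of data positions = 0⊕1⊕0⊕1⊕0⊕1⊕0 = 1
Codeword: 100110010101010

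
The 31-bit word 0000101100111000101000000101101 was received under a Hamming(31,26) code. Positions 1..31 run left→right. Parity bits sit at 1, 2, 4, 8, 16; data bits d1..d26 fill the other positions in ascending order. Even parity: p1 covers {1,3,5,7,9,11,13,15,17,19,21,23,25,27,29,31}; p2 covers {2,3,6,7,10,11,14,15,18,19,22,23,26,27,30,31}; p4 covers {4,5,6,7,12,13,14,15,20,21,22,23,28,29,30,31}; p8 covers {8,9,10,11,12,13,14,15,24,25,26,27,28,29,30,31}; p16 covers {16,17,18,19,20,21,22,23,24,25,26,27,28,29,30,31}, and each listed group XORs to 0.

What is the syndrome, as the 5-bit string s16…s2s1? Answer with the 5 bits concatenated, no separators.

00110

s1 (pos 1,3,5,7,9,11,13,15,17,19,21,23,25,27,29,31): 0⊕0⊕1⊕1⊕0⊕1⊕1⊕0⊕1⊕1⊕0⊕0⊕0⊕0⊕1⊕1 = 0
s2 (pos 2,3,6,7,10,11,14,15,18,19,22,23,26,27,30,31): 0⊕0⊕0⊕1⊕0⊕1⊕0⊕0⊕0⊕1⊕0⊕0⊕1⊕0⊕0⊕1 = 1
s4 (pos 4,5,6,7,12,13,14,15,20,21,22,23,28,29,30,31): 0⊕1⊕0⊕1⊕1⊕1⊕0⊕0⊕0⊕0⊕0⊕0⊕1⊕1⊕0⊕1 = 1
s8 (pos 8,9,10,11,12,13,14,15,24,25,26,27,28,29,30,31): 1⊕0⊕0⊕1⊕1⊕1⊕0⊕0⊕0⊕0⊕1⊕0⊕1⊕1⊕0⊕1 = 0
s16 (pos 16,17,18,19,20,21,22,23,24,25,26,27,28,29,30,31): 0⊕1⊕0⊕1⊕0⊕0⊕0⊕0⊕0⊕0⊕1⊕0⊕1⊕1⊕0⊕1 = 0
Syndrome s16…s1 = 00110 → error at position 6.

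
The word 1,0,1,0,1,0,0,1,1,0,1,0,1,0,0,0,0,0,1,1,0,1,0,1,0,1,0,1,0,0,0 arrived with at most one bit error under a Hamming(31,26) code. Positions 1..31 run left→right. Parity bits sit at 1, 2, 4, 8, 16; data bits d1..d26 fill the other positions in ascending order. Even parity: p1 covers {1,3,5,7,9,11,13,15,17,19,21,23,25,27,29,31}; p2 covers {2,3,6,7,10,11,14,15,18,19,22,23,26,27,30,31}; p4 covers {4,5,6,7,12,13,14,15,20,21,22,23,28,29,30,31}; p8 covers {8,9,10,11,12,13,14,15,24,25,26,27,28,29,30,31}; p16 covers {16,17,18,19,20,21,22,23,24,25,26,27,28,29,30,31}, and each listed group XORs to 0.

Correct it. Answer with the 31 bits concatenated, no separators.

s1 (pos 1,3,5,7,9,11,13,15,17,19,21,23,25,27,29,31): 1⊕1⊕1⊕0⊕1⊕1⊕1⊕0⊕0⊕1⊕0⊕0⊕0⊕0⊕0⊕0 = 1
s2 (pos 2,3,6,7,10,11,14,15,18,19,22,23,26,27,30,31): 0⊕1⊕0⊕0⊕0⊕1⊕0⊕0⊕0⊕1⊕1⊕0⊕1⊕0⊕0⊕0 = 1
s4 (pos 4,5,6,7,12,13,14,15,20,21,22,23,28,29,30,31): 0⊕1⊕0⊕0⊕0⊕1⊕0⊕0⊕1⊕0⊕1⊕0⊕1⊕0⊕0⊕0 = 1
s8 (pos 8,9,10,11,12,13,14,15,24,25,26,27,28,29,30,31): 1⊕1⊕0⊕1⊕0⊕1⊕0⊕0⊕1⊕0⊕1⊕0⊕1⊕0⊕0⊕0 = 1
s16 (pos 16,17,18,19,20,21,22,23,24,25,26,27,28,29,30,31): 0⊕0⊕0⊕1⊕1⊕0⊕1⊕0⊕1⊕0⊕1⊕0⊕1⊕0⊕0⊕0 = 0
Syndrome s16…s1 = 01111 → error at position 15.
Flip position 15: 1010100110101000001101010101000 → 1010100110101010001101010101000

1010100110101010001101010101000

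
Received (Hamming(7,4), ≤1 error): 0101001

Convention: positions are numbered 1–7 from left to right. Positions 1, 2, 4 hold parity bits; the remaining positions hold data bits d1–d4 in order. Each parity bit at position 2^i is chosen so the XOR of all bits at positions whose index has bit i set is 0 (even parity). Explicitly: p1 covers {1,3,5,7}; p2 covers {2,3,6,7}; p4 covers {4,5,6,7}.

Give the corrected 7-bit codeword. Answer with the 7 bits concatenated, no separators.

s1 (pos 1,3,5,7): 0⊕0⊕0⊕1 = 1
s2 (pos 2,3,6,7): 1⊕0⊕0⊕1 = 0
s4 (pos 4,5,6,7): 1⊕0⊕0⊕1 = 0
Syndrome s4…s1 = 001 → error at position 1.
Flip position 1: 0101001 → 1101001

1101001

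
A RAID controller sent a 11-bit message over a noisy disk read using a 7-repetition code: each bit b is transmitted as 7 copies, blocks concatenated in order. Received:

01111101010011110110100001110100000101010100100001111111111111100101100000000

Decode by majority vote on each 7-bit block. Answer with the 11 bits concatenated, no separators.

11100101100

Block 1 (0111110): 5 ones → 1
Block 2 (1010011): 4 ones → 1
Block 3 (1101101): 5 ones → 1
Block 4 (0000111): 3 ones → 0
Block 5 (0100000): 1 one → 0
Block 6 (1010101): 4 ones → 1
Block 7 (0010000): 1 one → 0
Block 8 (1111111): 7 ones → 1
Block 9 (1111111): 7 ones → 1
Block 10 (0010110): 3 ones → 0
Block 11 (0000000): 0 ones → 0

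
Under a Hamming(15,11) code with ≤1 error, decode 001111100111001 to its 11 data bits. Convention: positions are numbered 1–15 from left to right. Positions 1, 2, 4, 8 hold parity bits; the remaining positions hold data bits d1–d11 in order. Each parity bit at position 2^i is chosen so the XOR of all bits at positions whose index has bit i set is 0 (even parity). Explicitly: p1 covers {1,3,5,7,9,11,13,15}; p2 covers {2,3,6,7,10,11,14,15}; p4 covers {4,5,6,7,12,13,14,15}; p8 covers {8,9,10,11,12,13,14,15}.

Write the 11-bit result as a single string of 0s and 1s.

11110111001

s1 (pos 1,3,5,7,9,11,13,15): 0⊕1⊕1⊕1⊕0⊕1⊕0⊕1 = 1
s2 (pos 2,3,6,7,10,11,14,15): 0⊕1⊕1⊕1⊕1⊕1⊕0⊕1 = 0
s4 (pos 4,5,6,7,12,13,14,15): 1⊕1⊕1⊕1⊕1⊕0⊕0⊕1 = 0
s8 (pos 8,9,10,11,12,13,14,15): 0⊕0⊕1⊕1⊕1⊕0⊕0⊕1 = 0
Syndrome s8…s1 = 0001 → error at position 1.
Flip position 1: 001111100111001 → 101111100111001
Read data bits from positions 3,5,6,7,9,10,11,12,13,14,15: 11110111001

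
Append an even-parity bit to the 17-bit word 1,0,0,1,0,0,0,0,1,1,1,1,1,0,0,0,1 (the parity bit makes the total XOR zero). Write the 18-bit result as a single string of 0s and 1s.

XOR of the 17 data bits: 1⊕0⊕0⊕1⊕0⊕0⊕0⊕0⊕1⊕1⊕1⊕1⊕1⊕0⊕0⊕0⊕1 = 0
Parity bit = 0 (so all 18 bits XOR to 0).

100100001111100010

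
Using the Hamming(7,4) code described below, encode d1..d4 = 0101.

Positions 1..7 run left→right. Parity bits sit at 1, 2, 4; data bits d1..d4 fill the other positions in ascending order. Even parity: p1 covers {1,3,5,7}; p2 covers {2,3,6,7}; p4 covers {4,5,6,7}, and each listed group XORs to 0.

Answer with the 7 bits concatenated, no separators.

0100101

Place data at non-parity positions: p1 p2 0 p4 1 0 1
p1 (pos 1,3,5,7): XOR of data positions = 0⊕1⊕1 = 0
p2 (pos 2,3,6,7): XOR of data positions = 0⊕0⊕1 = 1
p4 (pos 4,5,6,7): XOR of data positions = 1⊕0⊕1 = 0
Codeword: 0100101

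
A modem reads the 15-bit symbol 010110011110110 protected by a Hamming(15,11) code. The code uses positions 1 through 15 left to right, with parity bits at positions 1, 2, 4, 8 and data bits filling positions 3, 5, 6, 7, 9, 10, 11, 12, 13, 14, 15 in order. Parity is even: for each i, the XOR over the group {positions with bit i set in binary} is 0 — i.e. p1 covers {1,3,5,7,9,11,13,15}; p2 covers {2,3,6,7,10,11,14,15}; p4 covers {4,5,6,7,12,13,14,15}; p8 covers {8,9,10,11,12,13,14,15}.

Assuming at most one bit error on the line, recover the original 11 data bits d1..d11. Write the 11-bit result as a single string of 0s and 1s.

01001110110

s1 (pos 1,3,5,7,9,11,13,15): 0⊕0⊕1⊕0⊕1⊕1⊕1⊕0 = 0
s2 (pos 2,3,6,7,10,11,14,15): 1⊕0⊕0⊕0⊕1⊕1⊕1⊕0 = 0
s4 (pos 4,5,6,7,12,13,14,15): 1⊕1⊕0⊕0⊕0⊕1⊕1⊕0 = 0
s8 (pos 8,9,10,11,12,13,14,15): 1⊕1⊕1⊕1⊕0⊕1⊕1⊕0 = 0
Syndrome s8…s1 = 0000 → no error.
Read data bits from positions 3,5,6,7,9,10,11,12,13,14,15: 01001110110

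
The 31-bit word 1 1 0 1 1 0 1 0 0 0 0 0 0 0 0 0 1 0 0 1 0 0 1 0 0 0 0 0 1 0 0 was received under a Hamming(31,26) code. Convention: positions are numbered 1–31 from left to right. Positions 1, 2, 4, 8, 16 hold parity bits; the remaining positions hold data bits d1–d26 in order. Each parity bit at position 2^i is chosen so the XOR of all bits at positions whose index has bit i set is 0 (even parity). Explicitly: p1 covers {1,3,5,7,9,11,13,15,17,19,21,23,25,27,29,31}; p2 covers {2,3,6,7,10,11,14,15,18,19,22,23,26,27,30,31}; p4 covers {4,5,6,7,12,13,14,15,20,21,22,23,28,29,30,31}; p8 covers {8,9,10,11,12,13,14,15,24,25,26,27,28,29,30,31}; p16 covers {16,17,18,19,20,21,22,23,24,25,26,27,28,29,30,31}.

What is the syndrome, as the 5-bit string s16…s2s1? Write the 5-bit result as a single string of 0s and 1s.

01010

s1 (pos 1,3,5,7,9,11,13,15,17,19,21,23,25,27,29,31): 1⊕0⊕1⊕1⊕0⊕0⊕0⊕0⊕1⊕0⊕0⊕1⊕0⊕0⊕1⊕0 = 0
s2 (pos 2,3,6,7,10,11,14,15,18,19,22,23,26,27,30,31): 1⊕0⊕0⊕1⊕0⊕0⊕0⊕0⊕0⊕0⊕0⊕1⊕0⊕0⊕0⊕0 = 1
s4 (pos 4,5,6,7,12,13,14,15,20,21,22,23,28,29,30,31): 1⊕1⊕0⊕1⊕0⊕0⊕0⊕0⊕1⊕0⊕0⊕1⊕0⊕1⊕0⊕0 = 0
s8 (pos 8,9,10,11,12,13,14,15,24,25,26,27,28,29,30,31): 0⊕0⊕0⊕0⊕0⊕0⊕0⊕0⊕0⊕0⊕0⊕0⊕0⊕1⊕0⊕0 = 1
s16 (pos 16,17,18,19,20,21,22,23,24,25,26,27,28,29,30,31): 0⊕1⊕0⊕0⊕1⊕0⊕0⊕1⊕0⊕0⊕0⊕0⊕0⊕1⊕0⊕0 = 0
Syndrome s16…s1 = 01010 → error at position 10.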